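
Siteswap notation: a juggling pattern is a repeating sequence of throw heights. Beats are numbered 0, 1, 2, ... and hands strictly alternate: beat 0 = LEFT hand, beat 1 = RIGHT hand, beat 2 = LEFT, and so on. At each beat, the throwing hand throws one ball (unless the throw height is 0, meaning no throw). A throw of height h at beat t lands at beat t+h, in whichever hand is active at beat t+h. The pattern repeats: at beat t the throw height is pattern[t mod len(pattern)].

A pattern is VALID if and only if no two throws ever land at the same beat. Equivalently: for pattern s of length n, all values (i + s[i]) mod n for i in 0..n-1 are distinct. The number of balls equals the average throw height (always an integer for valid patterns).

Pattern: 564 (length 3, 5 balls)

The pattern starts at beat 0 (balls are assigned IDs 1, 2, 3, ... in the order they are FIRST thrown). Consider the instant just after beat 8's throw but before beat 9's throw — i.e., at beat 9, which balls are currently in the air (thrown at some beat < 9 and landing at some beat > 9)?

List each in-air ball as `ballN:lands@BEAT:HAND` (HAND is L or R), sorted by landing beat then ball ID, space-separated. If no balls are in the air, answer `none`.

Answer: ball5:lands@10:L ball3:lands@11:R ball4:lands@12:L ball2:lands@13:R

Derivation:
Beat 0 (L): throw ball1 h=5 -> lands@5:R; in-air after throw: [b1@5:R]
Beat 1 (R): throw ball2 h=6 -> lands@7:R; in-air after throw: [b1@5:R b2@7:R]
Beat 2 (L): throw ball3 h=4 -> lands@6:L; in-air after throw: [b1@5:R b3@6:L b2@7:R]
Beat 3 (R): throw ball4 h=5 -> lands@8:L; in-air after throw: [b1@5:R b3@6:L b2@7:R b4@8:L]
Beat 4 (L): throw ball5 h=6 -> lands@10:L; in-air after throw: [b1@5:R b3@6:L b2@7:R b4@8:L b5@10:L]
Beat 5 (R): throw ball1 h=4 -> lands@9:R; in-air after throw: [b3@6:L b2@7:R b4@8:L b1@9:R b5@10:L]
Beat 6 (L): throw ball3 h=5 -> lands@11:R; in-air after throw: [b2@7:R b4@8:L b1@9:R b5@10:L b3@11:R]
Beat 7 (R): throw ball2 h=6 -> lands@13:R; in-air after throw: [b4@8:L b1@9:R b5@10:L b3@11:R b2@13:R]
Beat 8 (L): throw ball4 h=4 -> lands@12:L; in-air after throw: [b1@9:R b5@10:L b3@11:R b4@12:L b2@13:R]
Beat 9 (R): throw ball1 h=5 -> lands@14:L; in-air after throw: [b5@10:L b3@11:R b4@12:L b2@13:R b1@14:L]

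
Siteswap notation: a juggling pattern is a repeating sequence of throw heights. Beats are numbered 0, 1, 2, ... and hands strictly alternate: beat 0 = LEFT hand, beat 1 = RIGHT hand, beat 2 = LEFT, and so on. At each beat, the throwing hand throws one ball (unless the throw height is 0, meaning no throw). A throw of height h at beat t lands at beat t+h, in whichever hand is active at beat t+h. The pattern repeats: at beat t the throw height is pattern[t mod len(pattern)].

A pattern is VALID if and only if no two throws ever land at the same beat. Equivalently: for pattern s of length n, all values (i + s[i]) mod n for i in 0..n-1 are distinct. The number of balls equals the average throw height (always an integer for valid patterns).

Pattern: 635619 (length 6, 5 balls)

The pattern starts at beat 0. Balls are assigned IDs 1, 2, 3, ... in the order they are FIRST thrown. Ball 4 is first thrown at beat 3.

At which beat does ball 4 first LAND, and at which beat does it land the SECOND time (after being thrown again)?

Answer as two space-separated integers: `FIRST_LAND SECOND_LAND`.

Answer: 9 15

Derivation:
Beat 0 (L): throw ball1 h=6 -> lands@6:L; in-air after throw: [b1@6:L]
Beat 1 (R): throw ball2 h=3 -> lands@4:L; in-air after throw: [b2@4:L b1@6:L]
Beat 2 (L): throw ball3 h=5 -> lands@7:R; in-air after throw: [b2@4:L b1@6:L b3@7:R]
Beat 3 (R): throw ball4 h=6 -> lands@9:R; in-air after throw: [b2@4:L b1@6:L b3@7:R b4@9:R]
Beat 4 (L): throw ball2 h=1 -> lands@5:R; in-air after throw: [b2@5:R b1@6:L b3@7:R b4@9:R]
Beat 5 (R): throw ball2 h=9 -> lands@14:L; in-air after throw: [b1@6:L b3@7:R b4@9:R b2@14:L]
Beat 6 (L): throw ball1 h=6 -> lands@12:L; in-air after throw: [b3@7:R b4@9:R b1@12:L b2@14:L]
Beat 7 (R): throw ball3 h=3 -> lands@10:L; in-air after throw: [b4@9:R b3@10:L b1@12:L b2@14:L]
Beat 8 (L): throw ball5 h=5 -> lands@13:R; in-air after throw: [b4@9:R b3@10:L b1@12:L b5@13:R b2@14:L]
Beat 9 (R): throw ball4 h=6 -> lands@15:R; in-air after throw: [b3@10:L b1@12:L b5@13:R b2@14:L b4@15:R]
Beat 10 (L): throw ball3 h=1 -> lands@11:R; in-air after throw: [b3@11:R b1@12:L b5@13:R b2@14:L b4@15:R]
Beat 11 (R): throw ball3 h=9 -> lands@20:L; in-air after throw: [b1@12:L b5@13:R b2@14:L b4@15:R b3@20:L]
Beat 12 (L): throw ball1 h=6 -> lands@18:L; in-air after throw: [b5@13:R b2@14:L b4@15:R b1@18:L b3@20:L]
Beat 13 (R): throw ball5 h=3 -> lands@16:L; in-air after throw: [b2@14:L b4@15:R b5@16:L b1@18:L b3@20:L]
Ball 4: thrown@3 h=6 -> first land @9; rethrown@9 h=6 -> second land @15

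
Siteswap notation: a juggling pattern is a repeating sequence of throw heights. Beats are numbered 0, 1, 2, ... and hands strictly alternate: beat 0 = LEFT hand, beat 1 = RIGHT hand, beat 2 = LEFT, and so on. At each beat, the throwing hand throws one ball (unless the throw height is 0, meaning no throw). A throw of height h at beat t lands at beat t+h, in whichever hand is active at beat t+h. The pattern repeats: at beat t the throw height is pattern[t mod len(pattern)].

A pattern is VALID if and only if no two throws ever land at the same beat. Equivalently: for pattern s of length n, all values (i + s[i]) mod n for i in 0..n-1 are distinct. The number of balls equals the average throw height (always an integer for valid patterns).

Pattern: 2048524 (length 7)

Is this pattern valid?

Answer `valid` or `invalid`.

i=0: (i + s[i]) mod n = (0 + 2) mod 7 = 2
i=1: (i + s[i]) mod n = (1 + 0) mod 7 = 1
i=2: (i + s[i]) mod n = (2 + 4) mod 7 = 6
i=3: (i + s[i]) mod n = (3 + 8) mod 7 = 4
i=4: (i + s[i]) mod n = (4 + 5) mod 7 = 2
i=5: (i + s[i]) mod n = (5 + 2) mod 7 = 0
i=6: (i + s[i]) mod n = (6 + 4) mod 7 = 3
Residues: [2, 1, 6, 4, 2, 0, 3], distinct: False

Answer: invalid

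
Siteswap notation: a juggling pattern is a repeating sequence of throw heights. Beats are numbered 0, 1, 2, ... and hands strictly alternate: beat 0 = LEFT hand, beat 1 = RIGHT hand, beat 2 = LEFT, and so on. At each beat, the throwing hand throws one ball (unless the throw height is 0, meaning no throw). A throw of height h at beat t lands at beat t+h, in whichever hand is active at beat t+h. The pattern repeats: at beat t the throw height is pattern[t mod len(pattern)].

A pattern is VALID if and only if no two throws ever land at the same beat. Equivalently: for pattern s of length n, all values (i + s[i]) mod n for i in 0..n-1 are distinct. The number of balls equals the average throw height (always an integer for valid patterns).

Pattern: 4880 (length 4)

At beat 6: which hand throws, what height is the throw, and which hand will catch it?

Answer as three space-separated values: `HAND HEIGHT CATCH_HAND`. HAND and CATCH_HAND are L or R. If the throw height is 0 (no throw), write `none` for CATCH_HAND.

Answer: L 8 L

Derivation:
Beat 6: 6 mod 2 = 0, so hand = L
Throw height = pattern[6 mod 4] = pattern[2] = 8
Lands at beat 6+8=14, 14 mod 2 = 0, so catch hand = L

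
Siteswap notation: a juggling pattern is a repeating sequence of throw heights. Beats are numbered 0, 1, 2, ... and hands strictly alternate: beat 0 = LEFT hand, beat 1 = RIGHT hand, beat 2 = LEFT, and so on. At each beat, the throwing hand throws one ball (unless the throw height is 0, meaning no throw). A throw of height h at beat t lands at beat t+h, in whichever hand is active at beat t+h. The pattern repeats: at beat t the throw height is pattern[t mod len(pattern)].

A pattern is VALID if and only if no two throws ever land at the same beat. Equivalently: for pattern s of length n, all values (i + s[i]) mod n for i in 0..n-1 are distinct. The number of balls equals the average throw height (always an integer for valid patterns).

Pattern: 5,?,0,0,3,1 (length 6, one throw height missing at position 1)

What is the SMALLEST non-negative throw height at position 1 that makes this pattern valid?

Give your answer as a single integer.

Answer: 3

Derivation:
i=0: (0 + 5) mod 6 = 5
i=1: s[i]=? (unknown)
i=2: (2 + 0) mod 6 = 2
i=3: (3 + 0) mod 6 = 3
i=4: (4 + 3) mod 6 = 1
i=5: (5 + 1) mod 6 = 0
Known residues: [0, 1, 2, 3, 5]; need a permutation of 0..5, so missing residue r = 4
Need (1 + s) mod 6 = 4; smallest s = (4 - 1) mod 6 = 3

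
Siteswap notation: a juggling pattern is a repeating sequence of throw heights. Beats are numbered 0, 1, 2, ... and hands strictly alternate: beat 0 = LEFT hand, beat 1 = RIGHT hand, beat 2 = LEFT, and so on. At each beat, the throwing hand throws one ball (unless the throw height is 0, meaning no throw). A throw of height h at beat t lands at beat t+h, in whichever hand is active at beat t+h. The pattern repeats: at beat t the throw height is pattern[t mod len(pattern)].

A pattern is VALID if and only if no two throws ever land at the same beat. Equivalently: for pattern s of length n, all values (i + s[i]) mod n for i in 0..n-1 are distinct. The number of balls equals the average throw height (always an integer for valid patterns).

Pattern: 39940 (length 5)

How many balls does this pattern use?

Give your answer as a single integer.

Answer: 5

Derivation:
Pattern = [3, 9, 9, 4, 0], length n = 5
  position 0: throw height = 3, running sum = 3
  position 1: throw height = 9, running sum = 12
  position 2: throw height = 9, running sum = 21
  position 3: throw height = 4, running sum = 25
  position 4: throw height = 0, running sum = 25
Total sum = 25; balls = sum / n = 25 / 5 = 5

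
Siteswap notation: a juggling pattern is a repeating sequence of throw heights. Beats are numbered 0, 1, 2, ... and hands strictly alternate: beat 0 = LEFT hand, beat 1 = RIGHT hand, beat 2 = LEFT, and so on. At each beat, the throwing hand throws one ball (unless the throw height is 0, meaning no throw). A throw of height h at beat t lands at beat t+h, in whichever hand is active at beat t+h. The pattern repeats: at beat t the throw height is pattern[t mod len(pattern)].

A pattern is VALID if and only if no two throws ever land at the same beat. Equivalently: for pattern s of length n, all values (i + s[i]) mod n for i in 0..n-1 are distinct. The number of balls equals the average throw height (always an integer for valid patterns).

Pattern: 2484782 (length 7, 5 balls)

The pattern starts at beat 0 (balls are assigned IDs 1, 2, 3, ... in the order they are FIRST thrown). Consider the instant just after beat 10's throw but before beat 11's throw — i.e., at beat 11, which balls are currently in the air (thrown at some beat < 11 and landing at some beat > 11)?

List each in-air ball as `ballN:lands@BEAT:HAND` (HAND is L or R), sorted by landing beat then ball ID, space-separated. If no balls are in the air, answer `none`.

Answer: ball5:lands@12:L ball2:lands@13:R ball1:lands@14:L ball3:lands@17:R

Derivation:
Beat 0 (L): throw ball1 h=2 -> lands@2:L; in-air after throw: [b1@2:L]
Beat 1 (R): throw ball2 h=4 -> lands@5:R; in-air after throw: [b1@2:L b2@5:R]
Beat 2 (L): throw ball1 h=8 -> lands@10:L; in-air after throw: [b2@5:R b1@10:L]
Beat 3 (R): throw ball3 h=4 -> lands@7:R; in-air after throw: [b2@5:R b3@7:R b1@10:L]
Beat 4 (L): throw ball4 h=7 -> lands@11:R; in-air after throw: [b2@5:R b3@7:R b1@10:L b4@11:R]
Beat 5 (R): throw ball2 h=8 -> lands@13:R; in-air after throw: [b3@7:R b1@10:L b4@11:R b2@13:R]
Beat 6 (L): throw ball5 h=2 -> lands@8:L; in-air after throw: [b3@7:R b5@8:L b1@10:L b4@11:R b2@13:R]
Beat 7 (R): throw ball3 h=2 -> lands@9:R; in-air after throw: [b5@8:L b3@9:R b1@10:L b4@11:R b2@13:R]
Beat 8 (L): throw ball5 h=4 -> lands@12:L; in-air after throw: [b3@9:R b1@10:L b4@11:R b5@12:L b2@13:R]
Beat 9 (R): throw ball3 h=8 -> lands@17:R; in-air after throw: [b1@10:L b4@11:R b5@12:L b2@13:R b3@17:R]
Beat 10 (L): throw ball1 h=4 -> lands@14:L; in-air after throw: [b4@11:R b5@12:L b2@13:R b1@14:L b3@17:R]
Beat 11 (R): throw ball4 h=7 -> lands@18:L; in-air after throw: [b5@12:L b2@13:R b1@14:L b3@17:R b4@18:L]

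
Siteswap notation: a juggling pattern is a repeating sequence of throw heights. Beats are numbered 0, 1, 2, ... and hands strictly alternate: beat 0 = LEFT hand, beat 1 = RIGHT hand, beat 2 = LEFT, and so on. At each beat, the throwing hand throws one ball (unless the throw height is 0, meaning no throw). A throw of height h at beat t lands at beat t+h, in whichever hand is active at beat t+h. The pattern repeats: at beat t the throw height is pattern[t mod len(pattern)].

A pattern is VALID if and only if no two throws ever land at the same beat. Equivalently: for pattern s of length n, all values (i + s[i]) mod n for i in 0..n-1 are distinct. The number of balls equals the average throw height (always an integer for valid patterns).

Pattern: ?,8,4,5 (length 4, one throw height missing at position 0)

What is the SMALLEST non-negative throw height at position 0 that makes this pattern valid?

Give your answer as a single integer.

Answer: 3

Derivation:
i=0: s[i]=? (unknown)
i=1: (1 + 8) mod 4 = 1
i=2: (2 + 4) mod 4 = 2
i=3: (3 + 5) mod 4 = 0
Known residues: [0, 1, 2]; need a permutation of 0..3, so missing residue r = 3
Need (0 + s) mod 4 = 3; smallest s = (3 - 0) mod 4 = 3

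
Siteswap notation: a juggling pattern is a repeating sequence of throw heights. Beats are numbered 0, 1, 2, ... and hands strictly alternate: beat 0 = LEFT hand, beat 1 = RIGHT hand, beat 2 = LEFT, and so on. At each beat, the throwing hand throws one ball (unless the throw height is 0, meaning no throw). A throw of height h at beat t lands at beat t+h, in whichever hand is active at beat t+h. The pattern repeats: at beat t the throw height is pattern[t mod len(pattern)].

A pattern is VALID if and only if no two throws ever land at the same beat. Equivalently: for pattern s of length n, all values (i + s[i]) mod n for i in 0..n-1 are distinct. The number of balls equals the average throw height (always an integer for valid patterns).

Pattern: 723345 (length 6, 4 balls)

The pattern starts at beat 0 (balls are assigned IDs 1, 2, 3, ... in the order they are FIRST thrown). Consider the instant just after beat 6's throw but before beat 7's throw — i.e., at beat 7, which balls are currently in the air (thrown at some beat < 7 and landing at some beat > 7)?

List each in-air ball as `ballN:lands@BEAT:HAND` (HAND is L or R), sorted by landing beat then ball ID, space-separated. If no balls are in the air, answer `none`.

Answer: ball4:lands@8:L ball3:lands@10:L ball2:lands@13:R

Derivation:
Beat 0 (L): throw ball1 h=7 -> lands@7:R; in-air after throw: [b1@7:R]
Beat 1 (R): throw ball2 h=2 -> lands@3:R; in-air after throw: [b2@3:R b1@7:R]
Beat 2 (L): throw ball3 h=3 -> lands@5:R; in-air after throw: [b2@3:R b3@5:R b1@7:R]
Beat 3 (R): throw ball2 h=3 -> lands@6:L; in-air after throw: [b3@5:R b2@6:L b1@7:R]
Beat 4 (L): throw ball4 h=4 -> lands@8:L; in-air after throw: [b3@5:R b2@6:L b1@7:R b4@8:L]
Beat 5 (R): throw ball3 h=5 -> lands@10:L; in-air after throw: [b2@6:L b1@7:R b4@8:L b3@10:L]
Beat 6 (L): throw ball2 h=7 -> lands@13:R; in-air after throw: [b1@7:R b4@8:L b3@10:L b2@13:R]
Beat 7 (R): throw ball1 h=2 -> lands@9:R; in-air after throw: [b4@8:L b1@9:R b3@10:L b2@13:R]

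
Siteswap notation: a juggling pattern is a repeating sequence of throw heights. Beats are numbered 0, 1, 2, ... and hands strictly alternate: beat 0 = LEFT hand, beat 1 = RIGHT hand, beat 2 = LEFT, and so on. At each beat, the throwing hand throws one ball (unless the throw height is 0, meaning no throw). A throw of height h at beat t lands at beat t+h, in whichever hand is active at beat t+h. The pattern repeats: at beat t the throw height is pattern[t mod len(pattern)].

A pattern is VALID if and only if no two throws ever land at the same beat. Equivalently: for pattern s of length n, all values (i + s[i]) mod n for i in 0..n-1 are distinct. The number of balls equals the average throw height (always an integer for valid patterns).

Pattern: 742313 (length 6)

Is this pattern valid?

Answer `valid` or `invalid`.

i=0: (i + s[i]) mod n = (0 + 7) mod 6 = 1
i=1: (i + s[i]) mod n = (1 + 4) mod 6 = 5
i=2: (i + s[i]) mod n = (2 + 2) mod 6 = 4
i=3: (i + s[i]) mod n = (3 + 3) mod 6 = 0
i=4: (i + s[i]) mod n = (4 + 1) mod 6 = 5
i=5: (i + s[i]) mod n = (5 + 3) mod 6 = 2
Residues: [1, 5, 4, 0, 5, 2], distinct: False

Answer: invalid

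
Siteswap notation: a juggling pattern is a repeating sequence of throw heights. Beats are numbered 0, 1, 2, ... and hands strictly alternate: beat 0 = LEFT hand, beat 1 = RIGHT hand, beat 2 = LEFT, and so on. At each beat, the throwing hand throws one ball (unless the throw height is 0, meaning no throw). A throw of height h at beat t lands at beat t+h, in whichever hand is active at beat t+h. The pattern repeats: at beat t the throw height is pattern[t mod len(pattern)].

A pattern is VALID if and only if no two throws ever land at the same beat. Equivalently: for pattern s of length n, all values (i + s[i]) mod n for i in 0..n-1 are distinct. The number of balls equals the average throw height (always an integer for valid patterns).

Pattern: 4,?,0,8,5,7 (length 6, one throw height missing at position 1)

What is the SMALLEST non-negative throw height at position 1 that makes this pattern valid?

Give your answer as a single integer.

i=0: (0 + 4) mod 6 = 4
i=1: s[i]=? (unknown)
i=2: (2 + 0) mod 6 = 2
i=3: (3 + 8) mod 6 = 5
i=4: (4 + 5) mod 6 = 3
i=5: (5 + 7) mod 6 = 0
Known residues: [0, 2, 3, 4, 5]; need a permutation of 0..5, so missing residue r = 1
Need (1 + s) mod 6 = 1; smallest s = (1 - 1) mod 6 = 0

Answer: 0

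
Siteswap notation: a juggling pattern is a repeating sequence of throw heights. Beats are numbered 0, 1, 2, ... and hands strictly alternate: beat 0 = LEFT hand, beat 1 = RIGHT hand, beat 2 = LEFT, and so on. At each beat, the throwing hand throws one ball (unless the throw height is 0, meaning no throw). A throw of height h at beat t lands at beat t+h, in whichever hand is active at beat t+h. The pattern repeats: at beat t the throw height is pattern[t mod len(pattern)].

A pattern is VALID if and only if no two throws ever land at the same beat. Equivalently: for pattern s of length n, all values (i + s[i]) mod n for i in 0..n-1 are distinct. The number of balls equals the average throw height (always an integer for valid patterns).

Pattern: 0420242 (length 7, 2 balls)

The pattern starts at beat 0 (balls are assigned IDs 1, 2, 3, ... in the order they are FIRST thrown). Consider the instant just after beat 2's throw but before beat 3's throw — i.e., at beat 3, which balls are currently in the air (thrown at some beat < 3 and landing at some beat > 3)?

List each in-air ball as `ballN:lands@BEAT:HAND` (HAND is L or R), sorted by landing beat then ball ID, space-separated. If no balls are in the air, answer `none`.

Answer: ball2:lands@4:L ball1:lands@5:R

Derivation:
Beat 1 (R): throw ball1 h=4 -> lands@5:R; in-air after throw: [b1@5:R]
Beat 2 (L): throw ball2 h=2 -> lands@4:L; in-air after throw: [b2@4:L b1@5:R]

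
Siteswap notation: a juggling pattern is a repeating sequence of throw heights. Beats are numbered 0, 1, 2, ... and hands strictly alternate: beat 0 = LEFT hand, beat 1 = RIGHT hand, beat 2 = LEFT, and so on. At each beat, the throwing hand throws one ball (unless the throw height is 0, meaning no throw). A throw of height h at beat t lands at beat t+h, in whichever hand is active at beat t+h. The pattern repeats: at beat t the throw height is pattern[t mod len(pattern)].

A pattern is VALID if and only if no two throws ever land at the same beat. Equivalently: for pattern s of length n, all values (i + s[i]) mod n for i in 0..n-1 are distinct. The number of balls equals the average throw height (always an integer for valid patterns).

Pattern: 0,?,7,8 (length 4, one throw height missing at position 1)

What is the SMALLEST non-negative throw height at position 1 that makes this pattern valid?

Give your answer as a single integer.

i=0: (0 + 0) mod 4 = 0
i=1: s[i]=? (unknown)
i=2: (2 + 7) mod 4 = 1
i=3: (3 + 8) mod 4 = 3
Known residues: [0, 1, 3]; need a permutation of 0..3, so missing residue r = 2
Need (1 + s) mod 4 = 2; smallest s = (2 - 1) mod 4 = 1

Answer: 1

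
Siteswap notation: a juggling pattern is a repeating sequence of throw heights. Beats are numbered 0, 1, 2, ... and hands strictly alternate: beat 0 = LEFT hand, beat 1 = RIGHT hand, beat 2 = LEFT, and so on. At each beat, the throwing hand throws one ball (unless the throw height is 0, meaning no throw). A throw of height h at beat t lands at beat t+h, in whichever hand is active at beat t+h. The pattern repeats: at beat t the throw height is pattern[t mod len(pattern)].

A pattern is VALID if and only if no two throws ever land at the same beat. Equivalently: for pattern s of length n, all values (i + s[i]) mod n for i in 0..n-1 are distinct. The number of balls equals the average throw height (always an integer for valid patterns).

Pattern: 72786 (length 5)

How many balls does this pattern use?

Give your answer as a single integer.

Pattern = [7, 2, 7, 8, 6], length n = 5
  position 0: throw height = 7, running sum = 7
  position 1: throw height = 2, running sum = 9
  position 2: throw height = 7, running sum = 16
  position 3: throw height = 8, running sum = 24
  position 4: throw height = 6, running sum = 30
Total sum = 30; balls = sum / n = 30 / 5 = 6

Answer: 6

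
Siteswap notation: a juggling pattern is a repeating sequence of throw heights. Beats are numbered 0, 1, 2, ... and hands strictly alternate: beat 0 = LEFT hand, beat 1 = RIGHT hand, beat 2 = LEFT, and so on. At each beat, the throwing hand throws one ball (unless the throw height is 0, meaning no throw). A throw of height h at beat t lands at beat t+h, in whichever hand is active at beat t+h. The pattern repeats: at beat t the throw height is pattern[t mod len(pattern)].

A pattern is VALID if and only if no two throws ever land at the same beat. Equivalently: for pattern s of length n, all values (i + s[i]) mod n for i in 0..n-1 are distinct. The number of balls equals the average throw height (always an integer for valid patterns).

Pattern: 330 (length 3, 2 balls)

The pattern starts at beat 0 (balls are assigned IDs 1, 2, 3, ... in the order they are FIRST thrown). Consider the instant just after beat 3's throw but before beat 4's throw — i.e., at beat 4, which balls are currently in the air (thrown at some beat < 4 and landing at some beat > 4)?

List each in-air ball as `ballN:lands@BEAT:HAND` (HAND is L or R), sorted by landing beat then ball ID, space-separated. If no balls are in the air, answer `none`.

Beat 0 (L): throw ball1 h=3 -> lands@3:R; in-air after throw: [b1@3:R]
Beat 1 (R): throw ball2 h=3 -> lands@4:L; in-air after throw: [b1@3:R b2@4:L]
Beat 3 (R): throw ball1 h=3 -> lands@6:L; in-air after throw: [b2@4:L b1@6:L]
Beat 4 (L): throw ball2 h=3 -> lands@7:R; in-air after throw: [b1@6:L b2@7:R]

Answer: ball1:lands@6:L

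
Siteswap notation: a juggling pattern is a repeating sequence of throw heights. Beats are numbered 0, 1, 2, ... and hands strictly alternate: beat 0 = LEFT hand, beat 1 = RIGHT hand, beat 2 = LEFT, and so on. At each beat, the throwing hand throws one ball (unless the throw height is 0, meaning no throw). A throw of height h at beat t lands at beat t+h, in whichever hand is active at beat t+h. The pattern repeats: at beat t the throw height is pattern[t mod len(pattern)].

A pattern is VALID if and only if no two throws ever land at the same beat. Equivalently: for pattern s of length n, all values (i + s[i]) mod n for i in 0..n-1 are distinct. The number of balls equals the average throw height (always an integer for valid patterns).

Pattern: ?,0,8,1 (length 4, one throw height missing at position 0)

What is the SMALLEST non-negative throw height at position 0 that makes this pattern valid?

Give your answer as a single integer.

i=0: s[i]=? (unknown)
i=1: (1 + 0) mod 4 = 1
i=2: (2 + 8) mod 4 = 2
i=3: (3 + 1) mod 4 = 0
Known residues: [0, 1, 2]; need a permutation of 0..3, so missing residue r = 3
Need (0 + s) mod 4 = 3; smallest s = (3 - 0) mod 4 = 3

Answer: 3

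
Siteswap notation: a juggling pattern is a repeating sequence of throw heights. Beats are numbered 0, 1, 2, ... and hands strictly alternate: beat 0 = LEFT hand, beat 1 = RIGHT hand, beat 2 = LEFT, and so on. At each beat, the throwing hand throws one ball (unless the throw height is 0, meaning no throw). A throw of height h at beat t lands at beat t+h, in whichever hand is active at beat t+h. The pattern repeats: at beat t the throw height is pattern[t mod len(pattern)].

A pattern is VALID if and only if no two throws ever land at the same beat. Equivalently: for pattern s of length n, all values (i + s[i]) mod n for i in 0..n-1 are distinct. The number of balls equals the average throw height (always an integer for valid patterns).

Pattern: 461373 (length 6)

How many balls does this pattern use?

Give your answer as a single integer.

Pattern = [4, 6, 1, 3, 7, 3], length n = 6
  position 0: throw height = 4, running sum = 4
  position 1: throw height = 6, running sum = 10
  position 2: throw height = 1, running sum = 11
  position 3: throw height = 3, running sum = 14
  position 4: throw height = 7, running sum = 21
  position 5: throw height = 3, running sum = 24
Total sum = 24; balls = sum / n = 24 / 6 = 4

Answer: 4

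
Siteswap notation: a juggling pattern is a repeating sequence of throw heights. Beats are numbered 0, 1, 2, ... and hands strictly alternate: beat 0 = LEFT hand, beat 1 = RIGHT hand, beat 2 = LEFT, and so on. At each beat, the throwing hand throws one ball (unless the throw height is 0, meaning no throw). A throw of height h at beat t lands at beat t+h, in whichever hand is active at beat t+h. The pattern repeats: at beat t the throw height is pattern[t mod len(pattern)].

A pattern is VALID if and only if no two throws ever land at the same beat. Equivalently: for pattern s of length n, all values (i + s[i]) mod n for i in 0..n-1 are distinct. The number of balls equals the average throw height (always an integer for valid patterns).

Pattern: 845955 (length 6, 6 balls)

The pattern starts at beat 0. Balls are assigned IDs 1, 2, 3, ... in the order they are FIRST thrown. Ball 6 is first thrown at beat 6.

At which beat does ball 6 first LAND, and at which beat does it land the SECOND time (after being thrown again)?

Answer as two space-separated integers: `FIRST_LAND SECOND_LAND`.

Beat 0 (L): throw ball1 h=8 -> lands@8:L; in-air after throw: [b1@8:L]
Beat 1 (R): throw ball2 h=4 -> lands@5:R; in-air after throw: [b2@5:R b1@8:L]
Beat 2 (L): throw ball3 h=5 -> lands@7:R; in-air after throw: [b2@5:R b3@7:R b1@8:L]
Beat 3 (R): throw ball4 h=9 -> lands@12:L; in-air after throw: [b2@5:R b3@7:R b1@8:L b4@12:L]
Beat 4 (L): throw ball5 h=5 -> lands@9:R; in-air after throw: [b2@5:R b3@7:R b1@8:L b5@9:R b4@12:L]
Beat 5 (R): throw ball2 h=5 -> lands@10:L; in-air after throw: [b3@7:R b1@8:L b5@9:R b2@10:L b4@12:L]
Beat 6 (L): throw ball6 h=8 -> lands@14:L; in-air after throw: [b3@7:R b1@8:L b5@9:R b2@10:L b4@12:L b6@14:L]
Beat 7 (R): throw ball3 h=4 -> lands@11:R; in-air after throw: [b1@8:L b5@9:R b2@10:L b3@11:R b4@12:L b6@14:L]
Beat 8 (L): throw ball1 h=5 -> lands@13:R; in-air after throw: [b5@9:R b2@10:L b3@11:R b4@12:L b1@13:R b6@14:L]
Beat 9 (R): throw ball5 h=9 -> lands@18:L; in-air after throw: [b2@10:L b3@11:R b4@12:L b1@13:R b6@14:L b5@18:L]
Beat 10 (L): throw ball2 h=5 -> lands@15:R; in-air after throw: [b3@11:R b4@12:L b1@13:R b6@14:L b2@15:R b5@18:L]
Beat 11 (R): throw ball3 h=5 -> lands@16:L; in-air after throw: [b4@12:L b1@13:R b6@14:L b2@15:R b3@16:L b5@18:L]
Beat 12 (L): throw ball4 h=8 -> lands@20:L; in-air after throw: [b1@13:R b6@14:L b2@15:R b3@16:L b5@18:L b4@20:L]
Beat 13 (R): throw ball1 h=4 -> lands@17:R; in-air after throw: [b6@14:L b2@15:R b3@16:L b1@17:R b5@18:L b4@20:L]
Beat 14 (L): throw ball6 h=5 -> lands@19:R; in-air after throw: [b2@15:R b3@16:L b1@17:R b5@18:L b6@19:R b4@20:L]
Beat 15 (R): throw ball2 h=9 -> lands@24:L; in-air after throw: [b3@16:L b1@17:R b5@18:L b6@19:R b4@20:L b2@24:L]
Beat 16 (L): throw ball3 h=5 -> lands@21:R; in-air after throw: [b1@17:R b5@18:L b6@19:R b4@20:L b3@21:R b2@24:L]
Beat 17 (R): throw ball1 h=5 -> lands@22:L; in-air after throw: [b5@18:L b6@19:R b4@20:L b3@21:R b1@22:L b2@24:L]
Beat 18 (L): throw ball5 h=8 -> lands@26:L; in-air after throw: [b6@19:R b4@20:L b3@21:R b1@22:L b2@24:L b5@26:L]
Beat 19 (R): throw ball6 h=4 -> lands@23:R; in-air after throw: [b4@20:L b3@21:R b1@22:L b6@23:R b2@24:L b5@26:L]
Ball 6: thrown@6 h=8 -> first land @14; rethrown@14 h=5 -> second land @19

Answer: 14 19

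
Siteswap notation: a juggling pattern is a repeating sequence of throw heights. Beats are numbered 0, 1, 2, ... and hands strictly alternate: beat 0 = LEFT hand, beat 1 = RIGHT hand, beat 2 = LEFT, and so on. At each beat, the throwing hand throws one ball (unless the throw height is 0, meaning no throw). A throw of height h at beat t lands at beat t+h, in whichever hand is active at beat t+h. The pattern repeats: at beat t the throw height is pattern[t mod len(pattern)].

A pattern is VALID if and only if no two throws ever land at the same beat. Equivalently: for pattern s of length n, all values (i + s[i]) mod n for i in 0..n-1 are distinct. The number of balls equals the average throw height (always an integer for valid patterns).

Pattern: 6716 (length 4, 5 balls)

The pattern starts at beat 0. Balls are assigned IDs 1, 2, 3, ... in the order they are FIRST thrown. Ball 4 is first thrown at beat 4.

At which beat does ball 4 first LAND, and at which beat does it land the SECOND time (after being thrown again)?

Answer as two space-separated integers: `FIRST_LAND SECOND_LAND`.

Beat 0 (L): throw ball1 h=6 -> lands@6:L; in-air after throw: [b1@6:L]
Beat 1 (R): throw ball2 h=7 -> lands@8:L; in-air after throw: [b1@6:L b2@8:L]
Beat 2 (L): throw ball3 h=1 -> lands@3:R; in-air after throw: [b3@3:R b1@6:L b2@8:L]
Beat 3 (R): throw ball3 h=6 -> lands@9:R; in-air after throw: [b1@6:L b2@8:L b3@9:R]
Beat 4 (L): throw ball4 h=6 -> lands@10:L; in-air after throw: [b1@6:L b2@8:L b3@9:R b4@10:L]
Beat 5 (R): throw ball5 h=7 -> lands@12:L; in-air after throw: [b1@6:L b2@8:L b3@9:R b4@10:L b5@12:L]
Beat 6 (L): throw ball1 h=1 -> lands@7:R; in-air after throw: [b1@7:R b2@8:L b3@9:R b4@10:L b5@12:L]
Beat 7 (R): throw ball1 h=6 -> lands@13:R; in-air after throw: [b2@8:L b3@9:R b4@10:L b5@12:L b1@13:R]
Beat 8 (L): throw ball2 h=6 -> lands@14:L; in-air after throw: [b3@9:R b4@10:L b5@12:L b1@13:R b2@14:L]
Beat 9 (R): throw ball3 h=7 -> lands@16:L; in-air after throw: [b4@10:L b5@12:L b1@13:R b2@14:L b3@16:L]
Beat 10 (L): throw ball4 h=1 -> lands@11:R; in-air after throw: [b4@11:R b5@12:L b1@13:R b2@14:L b3@16:L]
Beat 11 (R): throw ball4 h=6 -> lands@17:R; in-air after throw: [b5@12:L b1@13:R b2@14:L b3@16:L b4@17:R]
Ball 4: thrown@4 h=6 -> first land @10; rethrown@10 h=1 -> second land @11

Answer: 10 11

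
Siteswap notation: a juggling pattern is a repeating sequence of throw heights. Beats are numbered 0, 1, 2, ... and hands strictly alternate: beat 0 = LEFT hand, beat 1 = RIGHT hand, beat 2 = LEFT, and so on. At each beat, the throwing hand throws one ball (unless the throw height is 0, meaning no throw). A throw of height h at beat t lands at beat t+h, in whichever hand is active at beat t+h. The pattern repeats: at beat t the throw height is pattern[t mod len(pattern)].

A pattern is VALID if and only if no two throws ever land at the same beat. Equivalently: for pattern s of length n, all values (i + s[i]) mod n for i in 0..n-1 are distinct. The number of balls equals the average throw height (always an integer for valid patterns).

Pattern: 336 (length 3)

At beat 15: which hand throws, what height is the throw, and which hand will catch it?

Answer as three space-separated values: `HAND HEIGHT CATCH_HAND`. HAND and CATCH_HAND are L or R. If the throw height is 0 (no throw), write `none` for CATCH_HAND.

Answer: R 3 L

Derivation:
Beat 15: 15 mod 2 = 1, so hand = R
Throw height = pattern[15 mod 3] = pattern[0] = 3
Lands at beat 15+3=18, 18 mod 2 = 0, so catch hand = L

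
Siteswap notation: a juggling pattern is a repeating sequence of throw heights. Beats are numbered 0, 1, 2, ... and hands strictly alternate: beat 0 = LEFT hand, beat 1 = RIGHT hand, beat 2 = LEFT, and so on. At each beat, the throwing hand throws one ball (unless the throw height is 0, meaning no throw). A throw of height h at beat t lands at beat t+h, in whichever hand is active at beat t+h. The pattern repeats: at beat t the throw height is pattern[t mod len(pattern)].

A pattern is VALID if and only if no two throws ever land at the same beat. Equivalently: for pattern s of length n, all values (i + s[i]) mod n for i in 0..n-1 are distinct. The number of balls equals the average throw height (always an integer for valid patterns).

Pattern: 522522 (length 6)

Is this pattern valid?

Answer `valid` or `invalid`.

i=0: (i + s[i]) mod n = (0 + 5) mod 6 = 5
i=1: (i + s[i]) mod n = (1 + 2) mod 6 = 3
i=2: (i + s[i]) mod n = (2 + 2) mod 6 = 4
i=3: (i + s[i]) mod n = (3 + 5) mod 6 = 2
i=4: (i + s[i]) mod n = (4 + 2) mod 6 = 0
i=5: (i + s[i]) mod n = (5 + 2) mod 6 = 1
Residues: [5, 3, 4, 2, 0, 1], distinct: True

Answer: valid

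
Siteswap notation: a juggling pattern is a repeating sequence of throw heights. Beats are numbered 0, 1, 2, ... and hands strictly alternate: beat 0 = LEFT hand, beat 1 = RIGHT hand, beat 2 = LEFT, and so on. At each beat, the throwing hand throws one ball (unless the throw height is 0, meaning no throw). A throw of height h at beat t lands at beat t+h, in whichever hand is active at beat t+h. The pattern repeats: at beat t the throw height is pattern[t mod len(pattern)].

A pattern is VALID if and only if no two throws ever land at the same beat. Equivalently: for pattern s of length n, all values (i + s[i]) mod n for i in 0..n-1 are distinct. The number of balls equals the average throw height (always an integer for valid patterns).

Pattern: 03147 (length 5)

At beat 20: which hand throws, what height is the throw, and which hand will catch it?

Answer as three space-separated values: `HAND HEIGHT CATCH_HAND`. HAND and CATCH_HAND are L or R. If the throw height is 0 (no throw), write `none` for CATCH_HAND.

Beat 20: 20 mod 2 = 0, so hand = L
Throw height = pattern[20 mod 5] = pattern[0] = 0

Answer: L 0 none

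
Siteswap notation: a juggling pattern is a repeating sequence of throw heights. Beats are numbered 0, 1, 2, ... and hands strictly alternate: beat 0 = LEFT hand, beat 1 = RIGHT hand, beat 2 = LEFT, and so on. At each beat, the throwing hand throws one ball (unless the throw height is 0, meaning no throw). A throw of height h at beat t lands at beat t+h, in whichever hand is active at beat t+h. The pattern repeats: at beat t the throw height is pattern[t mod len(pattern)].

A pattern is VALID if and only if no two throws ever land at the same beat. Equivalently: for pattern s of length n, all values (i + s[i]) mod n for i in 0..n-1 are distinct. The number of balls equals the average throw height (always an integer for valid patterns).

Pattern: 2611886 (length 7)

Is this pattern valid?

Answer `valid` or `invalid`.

i=0: (i + s[i]) mod n = (0 + 2) mod 7 = 2
i=1: (i + s[i]) mod n = (1 + 6) mod 7 = 0
i=2: (i + s[i]) mod n = (2 + 1) mod 7 = 3
i=3: (i + s[i]) mod n = (3 + 1) mod 7 = 4
i=4: (i + s[i]) mod n = (4 + 8) mod 7 = 5
i=5: (i + s[i]) mod n = (5 + 8) mod 7 = 6
i=6: (i + s[i]) mod n = (6 + 6) mod 7 = 5
Residues: [2, 0, 3, 4, 5, 6, 5], distinct: False

Answer: invalid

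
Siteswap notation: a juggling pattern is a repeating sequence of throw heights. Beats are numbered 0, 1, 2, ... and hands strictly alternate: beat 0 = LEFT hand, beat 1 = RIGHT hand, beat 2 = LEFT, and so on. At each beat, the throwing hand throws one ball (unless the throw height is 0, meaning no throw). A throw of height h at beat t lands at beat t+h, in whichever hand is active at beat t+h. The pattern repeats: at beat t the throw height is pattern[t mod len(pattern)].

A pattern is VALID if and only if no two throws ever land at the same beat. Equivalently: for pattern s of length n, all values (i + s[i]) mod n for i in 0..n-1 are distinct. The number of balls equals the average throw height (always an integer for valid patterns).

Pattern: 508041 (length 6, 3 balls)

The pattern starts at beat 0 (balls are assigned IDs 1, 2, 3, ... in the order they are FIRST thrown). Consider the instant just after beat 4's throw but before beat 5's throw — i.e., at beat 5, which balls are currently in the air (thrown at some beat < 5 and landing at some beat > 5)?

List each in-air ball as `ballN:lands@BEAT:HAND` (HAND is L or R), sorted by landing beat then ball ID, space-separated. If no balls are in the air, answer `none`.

Answer: ball3:lands@8:L ball2:lands@10:L

Derivation:
Beat 0 (L): throw ball1 h=5 -> lands@5:R; in-air after throw: [b1@5:R]
Beat 2 (L): throw ball2 h=8 -> lands@10:L; in-air after throw: [b1@5:R b2@10:L]
Beat 4 (L): throw ball3 h=4 -> lands@8:L; in-air after throw: [b1@5:R b3@8:L b2@10:L]
Beat 5 (R): throw ball1 h=1 -> lands@6:L; in-air after throw: [b1@6:L b3@8:L b2@10:L]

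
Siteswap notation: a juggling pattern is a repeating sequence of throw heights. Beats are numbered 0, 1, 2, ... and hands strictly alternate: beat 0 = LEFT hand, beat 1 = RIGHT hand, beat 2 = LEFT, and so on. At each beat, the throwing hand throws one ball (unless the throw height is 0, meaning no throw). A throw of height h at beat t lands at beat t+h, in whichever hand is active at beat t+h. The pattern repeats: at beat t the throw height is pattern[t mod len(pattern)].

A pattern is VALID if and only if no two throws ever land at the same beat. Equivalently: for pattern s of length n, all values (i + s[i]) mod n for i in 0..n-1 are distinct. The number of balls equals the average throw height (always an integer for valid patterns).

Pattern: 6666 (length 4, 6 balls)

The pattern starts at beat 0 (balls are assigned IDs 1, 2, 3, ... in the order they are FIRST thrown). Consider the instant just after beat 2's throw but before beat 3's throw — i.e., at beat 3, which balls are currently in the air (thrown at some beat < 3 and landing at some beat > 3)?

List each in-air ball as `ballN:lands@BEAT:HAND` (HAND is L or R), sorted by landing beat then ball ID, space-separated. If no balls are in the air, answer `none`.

Beat 0 (L): throw ball1 h=6 -> lands@6:L; in-air after throw: [b1@6:L]
Beat 1 (R): throw ball2 h=6 -> lands@7:R; in-air after throw: [b1@6:L b2@7:R]
Beat 2 (L): throw ball3 h=6 -> lands@8:L; in-air after throw: [b1@6:L b2@7:R b3@8:L]
Beat 3 (R): throw ball4 h=6 -> lands@9:R; in-air after throw: [b1@6:L b2@7:R b3@8:L b4@9:R]

Answer: ball1:lands@6:L ball2:lands@7:R ball3:lands@8:L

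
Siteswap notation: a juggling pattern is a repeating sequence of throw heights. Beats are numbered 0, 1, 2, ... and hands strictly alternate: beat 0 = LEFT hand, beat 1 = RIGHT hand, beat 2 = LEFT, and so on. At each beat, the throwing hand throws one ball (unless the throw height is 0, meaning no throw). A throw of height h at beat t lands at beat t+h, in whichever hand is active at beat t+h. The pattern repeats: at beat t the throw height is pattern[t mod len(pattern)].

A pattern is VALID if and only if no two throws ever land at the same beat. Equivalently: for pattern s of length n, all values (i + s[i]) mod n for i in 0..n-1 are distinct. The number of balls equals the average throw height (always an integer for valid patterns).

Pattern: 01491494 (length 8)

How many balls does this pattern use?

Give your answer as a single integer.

Answer: 4

Derivation:
Pattern = [0, 1, 4, 9, 1, 4, 9, 4], length n = 8
  position 0: throw height = 0, running sum = 0
  position 1: throw height = 1, running sum = 1
  position 2: throw height = 4, running sum = 5
  position 3: throw height = 9, running sum = 14
  position 4: throw height = 1, running sum = 15
  position 5: throw height = 4, running sum = 19
  position 6: throw height = 9, running sum = 28
  position 7: throw height = 4, running sum = 32
Total sum = 32; balls = sum / n = 32 / 8 = 4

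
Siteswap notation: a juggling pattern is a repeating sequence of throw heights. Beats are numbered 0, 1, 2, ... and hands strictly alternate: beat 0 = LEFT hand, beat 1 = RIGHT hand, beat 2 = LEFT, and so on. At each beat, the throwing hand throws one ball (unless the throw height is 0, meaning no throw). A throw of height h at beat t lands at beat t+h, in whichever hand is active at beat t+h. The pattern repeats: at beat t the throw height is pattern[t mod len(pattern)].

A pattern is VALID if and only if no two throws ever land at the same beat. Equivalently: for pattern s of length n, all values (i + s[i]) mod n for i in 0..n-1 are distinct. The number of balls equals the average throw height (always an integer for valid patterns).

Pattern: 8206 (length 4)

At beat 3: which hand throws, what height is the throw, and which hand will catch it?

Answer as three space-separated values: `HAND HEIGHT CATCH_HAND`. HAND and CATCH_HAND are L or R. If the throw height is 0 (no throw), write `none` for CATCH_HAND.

Beat 3: 3 mod 2 = 1, so hand = R
Throw height = pattern[3 mod 4] = pattern[3] = 6
Lands at beat 3+6=9, 9 mod 2 = 1, so catch hand = R

Answer: R 6 R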